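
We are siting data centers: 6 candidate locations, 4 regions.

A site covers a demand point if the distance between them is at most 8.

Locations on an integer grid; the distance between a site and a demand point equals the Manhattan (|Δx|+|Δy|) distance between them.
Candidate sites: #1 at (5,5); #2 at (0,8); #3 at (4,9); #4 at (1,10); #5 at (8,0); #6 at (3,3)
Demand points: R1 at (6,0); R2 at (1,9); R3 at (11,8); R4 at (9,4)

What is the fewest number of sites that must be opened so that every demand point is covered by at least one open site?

Coverage sets (demand points within 8 of each site):
  #1: {R1, R2, R4}
  #2: {R2}
  #3: {R2, R3}
  #4: {R2}
  #5: {R1, R4}
  #6: {R1, R2, R4}
No single site covers all 4 demand points.
But {#1, #3} covers everything, so the minimum is 2.

2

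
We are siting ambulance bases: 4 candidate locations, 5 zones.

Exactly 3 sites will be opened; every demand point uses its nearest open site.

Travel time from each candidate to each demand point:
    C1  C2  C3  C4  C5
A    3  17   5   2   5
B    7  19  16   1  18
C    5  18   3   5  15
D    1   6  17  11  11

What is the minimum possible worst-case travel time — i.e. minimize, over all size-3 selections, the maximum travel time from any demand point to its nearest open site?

Open {A, B, D}.
  Farthest demand point is C2 at travel time 6 (to D); all others are ≤ 6.
With {A, C, D} the worst case is 6.
With {B, C, D} the worst case is 11.
No size-3 selection achieves below 6.

6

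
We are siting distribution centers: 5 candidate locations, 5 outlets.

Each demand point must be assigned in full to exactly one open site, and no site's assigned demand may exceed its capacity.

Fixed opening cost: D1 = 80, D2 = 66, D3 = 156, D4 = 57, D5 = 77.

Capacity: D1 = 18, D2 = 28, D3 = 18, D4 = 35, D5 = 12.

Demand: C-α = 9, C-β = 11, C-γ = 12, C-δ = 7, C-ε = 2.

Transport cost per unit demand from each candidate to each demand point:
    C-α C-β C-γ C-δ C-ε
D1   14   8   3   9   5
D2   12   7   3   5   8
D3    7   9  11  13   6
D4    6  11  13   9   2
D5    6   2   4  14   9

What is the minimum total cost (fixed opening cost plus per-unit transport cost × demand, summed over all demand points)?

351

Open {D2, D4, D5}; cheapest assignment that respects the capacities:
  D2 (cap 28, load 19): C-γ, C-δ — cost 12×3 + 7×5 = 71
  D4 (cap 35, load 11): C-α, C-ε — cost 9×6 + 2×2 = 58
  D5 (cap 12, load 11): C-β — cost 11×2 = 22
  Shipping 151, fixed 200 → total 351.
  Any other capacity-feasible assignment to {D2, D4, D5} ships for at least 151.
Compare {D2, D4}: its best feasible assignment gives total 357.
Compare {D1, D4, D5}: its best feasible assignment gives total 393.
Every other set of open sites that can feasibly serve all demand totals ≥ 357 even under its best assignment. Minimum: 351.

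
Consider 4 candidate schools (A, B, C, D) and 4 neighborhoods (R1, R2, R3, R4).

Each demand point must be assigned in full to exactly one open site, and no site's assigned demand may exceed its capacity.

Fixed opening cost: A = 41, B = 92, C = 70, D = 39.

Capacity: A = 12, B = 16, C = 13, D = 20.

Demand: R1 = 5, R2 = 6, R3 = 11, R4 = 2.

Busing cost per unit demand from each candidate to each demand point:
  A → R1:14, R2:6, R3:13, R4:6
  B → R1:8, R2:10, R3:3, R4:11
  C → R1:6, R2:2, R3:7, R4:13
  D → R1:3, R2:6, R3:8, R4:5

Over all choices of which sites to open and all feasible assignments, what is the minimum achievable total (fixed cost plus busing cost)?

Open {B, D}; cheapest assignment that respects the capacities:
  B (cap 16, load 11): R3 — cost 11×3 = 33
  D (cap 20, load 13): R1, R2, R4 — cost 5×3 + 6×6 + 2×5 = 61
  Shipping 94, fixed 131 → total 225.
  Any other capacity-feasible assignment to {B, D} ships for at least 94.
Compare {A, D}: its best feasible assignment gives total 229.
Compare {C, D}: its best feasible assignment gives total 234.
Every other set of open sites that can feasibly serve all demand totals ≥ 229 even under its best assignment. Minimum: 225.

225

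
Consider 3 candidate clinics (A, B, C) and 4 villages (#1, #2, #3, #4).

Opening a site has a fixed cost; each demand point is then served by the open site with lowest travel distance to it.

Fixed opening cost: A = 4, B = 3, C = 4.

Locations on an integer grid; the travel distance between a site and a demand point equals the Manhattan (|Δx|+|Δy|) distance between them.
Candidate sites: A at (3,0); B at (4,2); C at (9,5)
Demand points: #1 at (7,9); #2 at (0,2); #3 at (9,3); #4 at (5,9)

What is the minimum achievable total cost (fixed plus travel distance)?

27

Open {B, C}: assign each demand point to its cheapest open site.
  #1→C 6, #2→B 4, #3→C 2, #4→B 8
  travel distance 20, fixed 7 → total 27.
Compare {A, C}: travel distance 21 + fixed 8 = 29.
Compare {B}: travel distance 28 + fixed 3 = 31.
Compare {A, B, C}: travel distance 20 + fixed 11 = 31.
All other subsets cost ≥ 29. Minimum total cost: 27.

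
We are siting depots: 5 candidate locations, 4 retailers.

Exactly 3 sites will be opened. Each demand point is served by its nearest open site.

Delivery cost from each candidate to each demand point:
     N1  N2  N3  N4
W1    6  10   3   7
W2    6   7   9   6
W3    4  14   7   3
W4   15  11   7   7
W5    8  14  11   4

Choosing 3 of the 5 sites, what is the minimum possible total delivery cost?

Open {W1, W2, W3}.
  N1→W3 4, N2→W2 7, N3→W1 3, N4→W3 3  ⇒ total 17.
Compare {W1, W2, W5}: total 20.
Compare {W1, W3, W4}: total 20.
No size-3 selection does better; minimum is 17.

17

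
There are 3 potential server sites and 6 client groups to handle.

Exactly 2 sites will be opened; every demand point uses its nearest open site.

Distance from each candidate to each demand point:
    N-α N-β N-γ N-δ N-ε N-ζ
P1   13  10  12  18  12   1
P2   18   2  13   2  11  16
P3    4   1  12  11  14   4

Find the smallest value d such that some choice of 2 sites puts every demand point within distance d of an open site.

Open {P1, P3}.
  Farthest demand point is N-γ at distance 12 (to P1); all others are ≤ 12.
With {P2, P3} the worst case is 12.
With {P1, P2} the worst case is 13.
No size-2 selection achieves below 12.

12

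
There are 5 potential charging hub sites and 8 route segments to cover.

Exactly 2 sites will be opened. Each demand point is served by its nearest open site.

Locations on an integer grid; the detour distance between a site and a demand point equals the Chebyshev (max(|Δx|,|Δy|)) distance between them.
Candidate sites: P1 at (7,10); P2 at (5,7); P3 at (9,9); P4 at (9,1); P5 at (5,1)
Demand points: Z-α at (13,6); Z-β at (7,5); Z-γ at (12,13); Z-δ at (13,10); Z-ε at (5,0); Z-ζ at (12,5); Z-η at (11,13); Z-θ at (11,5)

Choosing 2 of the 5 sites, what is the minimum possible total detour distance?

Open {P3, P5}.
  Z-α→P3 4, Z-β→P3 4, Z-γ→P3 4, Z-δ→P3 4, Z-ε→P5 1, Z-ζ→P3 4, Z-η→P3 4, Z-θ→P3 4  ⇒ total 29.
Compare {P3, P4}: total 32.
Compare {P2, P3}: total 33.
No size-2 selection does better; minimum is 29.

29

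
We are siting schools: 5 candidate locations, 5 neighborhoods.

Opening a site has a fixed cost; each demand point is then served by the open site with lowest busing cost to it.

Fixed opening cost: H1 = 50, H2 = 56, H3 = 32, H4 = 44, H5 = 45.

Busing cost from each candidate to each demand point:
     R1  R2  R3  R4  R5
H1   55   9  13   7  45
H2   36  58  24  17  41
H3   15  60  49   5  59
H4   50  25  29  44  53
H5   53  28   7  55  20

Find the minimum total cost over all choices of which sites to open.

152

Open {H3, H5}: assign each demand point to its cheapest open site.
  R1→H3 15, R2→H5 28, R3→H5 7, R4→H3 5, R5→H5 20
  busing cost 75, fixed 77 → total 152.
Compare {H1, H3}: busing cost 87 + fixed 82 = 169.
Compare {H1}: busing cost 129 + fixed 50 = 179.
Compare {H1, H3, H5}: busing cost 56 + fixed 127 = 183.
All other subsets cost ≥ 169. Minimum total cost: 152.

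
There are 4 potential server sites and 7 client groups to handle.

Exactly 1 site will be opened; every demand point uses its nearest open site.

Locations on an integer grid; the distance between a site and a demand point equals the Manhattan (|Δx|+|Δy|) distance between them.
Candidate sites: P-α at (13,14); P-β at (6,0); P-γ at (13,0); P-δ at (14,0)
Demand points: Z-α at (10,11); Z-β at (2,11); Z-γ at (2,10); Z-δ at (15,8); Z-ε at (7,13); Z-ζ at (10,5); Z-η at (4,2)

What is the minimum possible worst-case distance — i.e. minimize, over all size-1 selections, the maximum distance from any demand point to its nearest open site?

17

Open {P-β}.
  Farthest demand point is Z-δ at distance 17 (to P-β); all others are ≤ 17.
With {P-α} the worst case is 21.
With {P-γ} the worst case is 22.
No size-1 selection achieves below 17.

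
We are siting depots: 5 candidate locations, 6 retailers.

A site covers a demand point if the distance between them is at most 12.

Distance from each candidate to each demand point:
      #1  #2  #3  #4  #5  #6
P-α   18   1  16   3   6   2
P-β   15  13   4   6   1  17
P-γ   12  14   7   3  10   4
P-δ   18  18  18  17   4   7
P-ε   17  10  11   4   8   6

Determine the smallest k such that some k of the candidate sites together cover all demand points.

Coverage sets (demand points within 12 of each site):
  P-α: {#2, #4, #5, #6}
  P-β: {#3, #4, #5}
  P-γ: {#1, #3, #4, #5, #6}
  P-δ: {#5, #6}
  P-ε: {#2, #3, #4, #5, #6}
No single site covers all 6 demand points.
But {P-α, P-γ} covers everything, so the minimum is 2.

2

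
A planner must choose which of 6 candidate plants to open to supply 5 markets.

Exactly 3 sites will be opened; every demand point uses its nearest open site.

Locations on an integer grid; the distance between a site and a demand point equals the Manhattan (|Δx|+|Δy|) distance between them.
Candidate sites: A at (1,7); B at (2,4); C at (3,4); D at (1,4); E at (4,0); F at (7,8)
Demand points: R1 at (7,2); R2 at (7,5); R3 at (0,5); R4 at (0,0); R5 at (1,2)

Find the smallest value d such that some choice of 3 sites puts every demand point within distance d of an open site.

5

Open {A, C, E}.
  Farthest demand point is R1 at distance 5 (to E); all others are ≤ 5.
With {A, E, F} the worst case is 5.
With {B, C, E} the worst case is 5.
No size-3 selection achieves below 5.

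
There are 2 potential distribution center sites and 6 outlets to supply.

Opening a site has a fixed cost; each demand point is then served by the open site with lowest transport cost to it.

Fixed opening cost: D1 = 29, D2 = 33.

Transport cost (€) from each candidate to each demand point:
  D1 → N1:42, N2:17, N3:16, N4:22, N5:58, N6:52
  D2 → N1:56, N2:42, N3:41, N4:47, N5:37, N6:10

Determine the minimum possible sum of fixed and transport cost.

206

Open {D1, D2}: assign each demand point to its cheapest open site.
  N1→D1 42, N2→D1 17, N3→D1 16, N4→D1 22, N5→D2 37, N6→D2 10
  transport cost 144, fixed 62 → total 206.
Compare {D1}: transport cost 207 + fixed 29 = 236.
Compare {D2}: transport cost 233 + fixed 33 = 266.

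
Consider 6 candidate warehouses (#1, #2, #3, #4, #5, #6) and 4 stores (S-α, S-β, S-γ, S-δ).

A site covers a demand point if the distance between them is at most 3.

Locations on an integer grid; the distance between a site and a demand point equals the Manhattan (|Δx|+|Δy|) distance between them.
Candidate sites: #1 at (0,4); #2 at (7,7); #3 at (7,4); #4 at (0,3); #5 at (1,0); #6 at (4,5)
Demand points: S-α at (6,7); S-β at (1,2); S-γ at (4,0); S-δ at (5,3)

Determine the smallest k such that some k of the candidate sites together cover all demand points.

3

Coverage sets (demand points within 3 of each site):
  #1: {S-β}
  #2: {S-α}
  #3: {S-δ}
  #4: {S-β}
  #5: {S-β, S-γ}
  #6: {S-δ}
No 2 sites suffice: every size-2 union leaves at least one demand point uncovered.
But {#2, #3, #5} covers everything, so the minimum is 3.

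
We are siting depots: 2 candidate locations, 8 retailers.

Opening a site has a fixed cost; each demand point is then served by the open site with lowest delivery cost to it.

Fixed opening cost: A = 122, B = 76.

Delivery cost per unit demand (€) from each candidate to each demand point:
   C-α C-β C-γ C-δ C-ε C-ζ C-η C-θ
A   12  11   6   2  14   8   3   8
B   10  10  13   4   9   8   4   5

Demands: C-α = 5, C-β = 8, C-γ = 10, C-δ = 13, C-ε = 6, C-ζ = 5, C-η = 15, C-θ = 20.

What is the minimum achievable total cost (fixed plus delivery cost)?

Open {B}: assign each demand point to its cheapest open site.
  C-α→B 5×10=50, C-β→B 8×10=80, C-γ→B 10×13=130, C-δ→B 13×4=52, C-ε→B 6×9=54, C-ζ→B 5×8=40, C-η→B 15×4=60, C-θ→B 20×5=100
  delivery cost 566, fixed 76 → total 642.
Compare {A, B}: delivery cost 455 + fixed 198 = 653.
Compare {A}: delivery cost 563 + fixed 122 = 685.

642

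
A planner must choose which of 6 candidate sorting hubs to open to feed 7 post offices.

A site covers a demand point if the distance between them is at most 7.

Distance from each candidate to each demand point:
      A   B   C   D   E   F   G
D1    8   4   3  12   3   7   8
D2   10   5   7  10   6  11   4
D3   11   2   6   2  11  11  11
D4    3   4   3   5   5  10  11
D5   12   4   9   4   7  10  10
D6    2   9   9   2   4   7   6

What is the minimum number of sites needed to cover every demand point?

2

Coverage sets (demand points within 7 of each site):
  D1: {B, C, E, F}
  D2: {B, C, E, G}
  D3: {B, C, D}
  D4: {A, B, C, D, E}
  D5: {B, D, E}
  D6: {A, D, E, F, G}
No single site covers all 7 demand points.
But {D1, D6} covers everything, so the minimum is 2.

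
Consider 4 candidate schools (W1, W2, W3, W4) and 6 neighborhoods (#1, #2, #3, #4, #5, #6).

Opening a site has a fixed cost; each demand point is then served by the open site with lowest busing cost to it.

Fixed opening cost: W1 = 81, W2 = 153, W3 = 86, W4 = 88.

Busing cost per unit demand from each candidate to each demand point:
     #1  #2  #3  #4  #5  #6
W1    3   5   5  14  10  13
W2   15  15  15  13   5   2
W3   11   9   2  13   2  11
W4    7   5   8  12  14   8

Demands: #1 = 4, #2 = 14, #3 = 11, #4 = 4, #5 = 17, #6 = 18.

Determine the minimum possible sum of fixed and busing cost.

520

Open {W3, W4}: assign each demand point to its cheapest open site.
  #1→W4 4×7=28, #2→W4 14×5=70, #3→W3 11×2=22, #4→W4 4×12=48, #5→W3 17×2=34, #6→W4 18×8=144
  busing cost 346, fixed 174 → total 520.
Compare {W1, W2}: busing cost 310 + fixed 234 = 544.
Compare {W1, W2, W3}: busing cost 226 + fixed 320 = 546.
Compare {W2, W3}: busing cost 314 + fixed 239 = 553.
All other subsets cost ≥ 544. Minimum total cost: 520.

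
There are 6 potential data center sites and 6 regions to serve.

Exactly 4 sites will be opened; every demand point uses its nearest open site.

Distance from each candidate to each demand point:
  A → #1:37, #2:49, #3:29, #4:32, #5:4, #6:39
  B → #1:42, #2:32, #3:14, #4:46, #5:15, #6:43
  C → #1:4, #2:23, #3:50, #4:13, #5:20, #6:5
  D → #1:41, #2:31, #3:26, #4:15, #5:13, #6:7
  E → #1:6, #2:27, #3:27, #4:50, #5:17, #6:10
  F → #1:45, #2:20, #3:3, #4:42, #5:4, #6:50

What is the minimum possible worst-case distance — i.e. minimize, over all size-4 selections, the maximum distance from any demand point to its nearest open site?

Open {A, B, C, F}.
  Farthest demand point is #2 at distance 20 (to F); all others are ≤ 20.
With {A, C, D, F} the worst case is 20.
With {A, C, E, F} the worst case is 20.
No size-4 selection achieves below 20.

20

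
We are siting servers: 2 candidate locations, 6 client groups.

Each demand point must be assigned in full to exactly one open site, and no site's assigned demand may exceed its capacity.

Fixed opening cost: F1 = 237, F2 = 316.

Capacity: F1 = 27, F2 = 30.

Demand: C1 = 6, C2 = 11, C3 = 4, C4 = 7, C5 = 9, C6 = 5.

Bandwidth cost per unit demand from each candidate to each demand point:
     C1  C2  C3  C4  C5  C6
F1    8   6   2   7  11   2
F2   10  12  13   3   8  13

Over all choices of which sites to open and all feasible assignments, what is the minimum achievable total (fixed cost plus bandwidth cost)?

Open {F1, F2}; cheapest assignment that respects the capacities:
  F1 (cap 27, load 26): C1, C2, C3, C6 — cost 6×8 + 11×6 + 4×2 + 5×2 = 132
  F2 (cap 30, load 16): C4, C5 — cost 7×3 + 9×8 = 93
  Shipping 225, fixed 553 → total 778.
  Any other capacity-feasible assignment to {F1, F2} ships for at least 225.
Total demand is 42 and no other set of sites has combined capacity ≥ 42, so {F1, F2} is the only feasible choice of open sites. Minimum: 778.

778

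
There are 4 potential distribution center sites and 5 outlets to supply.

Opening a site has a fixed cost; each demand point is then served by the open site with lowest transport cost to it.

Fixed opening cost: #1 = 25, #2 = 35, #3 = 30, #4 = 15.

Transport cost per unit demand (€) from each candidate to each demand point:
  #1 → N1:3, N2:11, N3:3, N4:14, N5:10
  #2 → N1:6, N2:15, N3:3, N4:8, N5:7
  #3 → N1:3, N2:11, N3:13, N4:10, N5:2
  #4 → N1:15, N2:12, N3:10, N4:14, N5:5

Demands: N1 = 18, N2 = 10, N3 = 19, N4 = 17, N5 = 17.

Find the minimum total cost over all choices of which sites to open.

Open {#2, #3}: assign each demand point to its cheapest open site.
  N1→#3 18×3=54, N2→#3 10×11=110, N3→#2 19×3=57, N4→#2 17×8=136, N5→#3 17×2=34
  transport cost 391, fixed 65 → total 456.
Compare {#2, #3, #4}: transport cost 391 + fixed 80 = 471.
Compare {#1, #3}: transport cost 425 + fixed 55 = 480.
Compare {#1, #2, #3}: transport cost 391 + fixed 90 = 481.
All other subsets cost ≥ 471. Minimum total cost: 456.

456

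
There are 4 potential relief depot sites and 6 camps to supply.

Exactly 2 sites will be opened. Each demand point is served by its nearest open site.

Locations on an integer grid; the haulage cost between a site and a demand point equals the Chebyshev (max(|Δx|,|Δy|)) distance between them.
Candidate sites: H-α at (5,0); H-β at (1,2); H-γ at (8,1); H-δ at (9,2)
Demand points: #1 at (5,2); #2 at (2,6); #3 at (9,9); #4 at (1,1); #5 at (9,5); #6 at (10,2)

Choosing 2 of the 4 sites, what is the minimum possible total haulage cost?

Open {H-β, H-δ}.
  #1→H-β 4, #2→H-β 4, #3→H-δ 7, #4→H-β 1, #5→H-δ 3, #6→H-δ 1  ⇒ total 20.
Compare {H-β, H-γ}: total 22.
Compare {H-α, H-δ}: total 23.
No size-2 selection does better; minimum is 20.

20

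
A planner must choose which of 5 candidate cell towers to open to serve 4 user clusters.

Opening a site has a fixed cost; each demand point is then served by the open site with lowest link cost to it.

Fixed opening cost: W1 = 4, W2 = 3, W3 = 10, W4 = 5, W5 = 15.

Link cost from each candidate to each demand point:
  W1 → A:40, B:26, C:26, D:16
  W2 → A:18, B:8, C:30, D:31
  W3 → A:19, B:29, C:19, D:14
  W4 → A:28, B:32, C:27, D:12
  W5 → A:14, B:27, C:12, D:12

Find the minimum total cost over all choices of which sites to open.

Open {W2, W5}: assign each demand point to its cheapest open site.
  A→W5 14, B→W2 8, C→W5 12, D→W5 12
  link cost 46, fixed 18 → total 64.
Compare {W1, W2, W5}: link cost 46 + fixed 22 = 68.
Compare {W2, W4, W5}: link cost 46 + fixed 23 = 69.
Compare {W2, W3}: link cost 59 + fixed 13 = 72.
All other subsets cost ≥ 68. Minimum total cost: 64.

64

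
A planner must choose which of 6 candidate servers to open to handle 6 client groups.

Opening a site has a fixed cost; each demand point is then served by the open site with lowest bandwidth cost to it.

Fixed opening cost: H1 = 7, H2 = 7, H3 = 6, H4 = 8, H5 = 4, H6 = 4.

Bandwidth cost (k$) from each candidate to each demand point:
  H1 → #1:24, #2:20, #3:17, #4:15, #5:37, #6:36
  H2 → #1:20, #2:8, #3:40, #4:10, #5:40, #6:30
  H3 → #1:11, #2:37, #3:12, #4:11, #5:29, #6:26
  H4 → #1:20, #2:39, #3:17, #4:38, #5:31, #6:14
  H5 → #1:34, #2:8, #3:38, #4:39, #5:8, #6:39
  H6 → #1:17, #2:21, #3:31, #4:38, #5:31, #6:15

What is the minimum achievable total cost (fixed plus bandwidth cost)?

79

Open {H3, H5, H6}: assign each demand point to its cheapest open site.
  #1→H3 11, #2→H5 8, #3→H3 12, #4→H3 11, #5→H5 8, #6→H6 15
  bandwidth cost 65, fixed 14 → total 79.
Compare {H3, H4, H5}: bandwidth cost 64 + fixed 18 = 82.
Compare {H2, H3, H5, H6}: bandwidth cost 64 + fixed 21 = 85.
Compare {H3, H5}: bandwidth cost 76 + fixed 10 = 86.
All other subsets cost ≥ 82. Minimum total cost: 79.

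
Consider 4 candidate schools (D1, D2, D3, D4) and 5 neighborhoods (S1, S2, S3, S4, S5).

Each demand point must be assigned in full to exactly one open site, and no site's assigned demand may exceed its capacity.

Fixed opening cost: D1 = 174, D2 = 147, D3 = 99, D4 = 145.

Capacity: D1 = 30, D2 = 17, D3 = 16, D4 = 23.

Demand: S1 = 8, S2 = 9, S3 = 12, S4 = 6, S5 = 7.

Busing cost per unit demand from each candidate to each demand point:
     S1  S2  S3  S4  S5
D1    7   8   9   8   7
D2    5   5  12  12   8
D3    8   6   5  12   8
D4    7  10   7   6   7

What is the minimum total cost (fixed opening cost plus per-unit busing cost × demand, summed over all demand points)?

558

Open {D1, D3}; cheapest assignment that respects the capacities:
  D1 (cap 30, load 30): S1, S2, S4, S5 — cost 8×7 + 9×8 + 6×8 + 7×7 = 225
  D3 (cap 16, load 12): S3 — cost 12×5 = 60
  Shipping 285, fixed 273 → total 558.
  Any other capacity-feasible assignment to {D1, D3} ships for at least 285.
Compare {D1, D2}: its best feasible assignment gives total 611.
Compare {D1, D4}: its best feasible assignment gives total 616.
Every other set of open sites that can feasibly serve all demand totals ≥ 611 even under its best assignment. Minimum: 558.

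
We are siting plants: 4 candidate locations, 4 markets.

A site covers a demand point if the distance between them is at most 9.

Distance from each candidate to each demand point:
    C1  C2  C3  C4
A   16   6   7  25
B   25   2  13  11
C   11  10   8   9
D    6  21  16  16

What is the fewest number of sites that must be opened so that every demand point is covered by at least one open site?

Coverage sets (demand points within 9 of each site):
  A: {C2, C3}
  B: {C2}
  C: {C3, C4}
  D: {C1}
No 2 sites suffice: every size-2 union leaves at least one demand point uncovered.
But {A, C, D} covers everything, so the minimum is 3.

3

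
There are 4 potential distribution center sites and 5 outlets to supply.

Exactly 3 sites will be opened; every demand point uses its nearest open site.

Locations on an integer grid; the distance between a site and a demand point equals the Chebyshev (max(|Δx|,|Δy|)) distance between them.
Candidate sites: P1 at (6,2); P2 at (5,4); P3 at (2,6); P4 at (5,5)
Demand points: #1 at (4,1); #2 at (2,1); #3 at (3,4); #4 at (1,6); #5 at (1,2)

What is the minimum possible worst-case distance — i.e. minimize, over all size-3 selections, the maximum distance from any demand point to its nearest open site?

4

Open {P1, P2, P3}.
  Farthest demand point is #5 at distance 4 (to P2); all others are ≤ 4.
With {P1, P2, P4} the worst case is 4.
With {P1, P3, P4} the worst case is 4.
No size-3 selection achieves below 4.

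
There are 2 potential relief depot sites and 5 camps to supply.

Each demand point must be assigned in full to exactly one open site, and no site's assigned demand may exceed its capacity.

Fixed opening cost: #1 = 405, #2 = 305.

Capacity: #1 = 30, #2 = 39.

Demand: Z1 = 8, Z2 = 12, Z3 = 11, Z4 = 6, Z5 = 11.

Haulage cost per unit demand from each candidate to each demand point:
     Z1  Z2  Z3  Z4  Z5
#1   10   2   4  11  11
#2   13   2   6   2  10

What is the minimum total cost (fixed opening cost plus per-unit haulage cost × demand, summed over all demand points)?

980

Open {#1, #2}; cheapest assignment that respects the capacities:
  #1 (cap 30, load 19): Z1, Z3 — cost 8×10 + 11×4 = 124
  #2 (cap 39, load 29): Z2, Z4, Z5 — cost 12×2 + 6×2 + 11×10 = 146
  Shipping 270, fixed 710 → total 980.
  Any other capacity-feasible assignment to {#1, #2} ships for at least 270.
Total demand is 48 and no other set of sites has combined capacity ≥ 48, so {#1, #2} is the only feasible choice of open sites. Minimum: 980.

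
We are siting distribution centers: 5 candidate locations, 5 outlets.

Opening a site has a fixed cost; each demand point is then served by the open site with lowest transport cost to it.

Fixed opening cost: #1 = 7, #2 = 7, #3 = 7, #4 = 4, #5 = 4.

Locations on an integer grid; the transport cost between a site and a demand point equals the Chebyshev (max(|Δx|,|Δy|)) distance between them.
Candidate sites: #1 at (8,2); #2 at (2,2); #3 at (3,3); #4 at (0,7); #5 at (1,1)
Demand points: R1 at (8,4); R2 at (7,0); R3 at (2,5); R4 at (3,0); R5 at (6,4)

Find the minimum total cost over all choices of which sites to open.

23

Open {#1, #5}: assign each demand point to its cheapest open site.
  R1→#1 2, R2→#1 2, R3→#5 4, R4→#5 2, R5→#1 2
  transport cost 12, fixed 11 → total 23.
Compare {#1}: transport cost 17 + fixed 7 = 24.
Compare {#3}: transport cost 17 + fixed 7 = 24.
Compare {#1, #4}: transport cost 13 + fixed 11 = 24.
All other subsets cost ≥ 24. Minimum total cost: 23.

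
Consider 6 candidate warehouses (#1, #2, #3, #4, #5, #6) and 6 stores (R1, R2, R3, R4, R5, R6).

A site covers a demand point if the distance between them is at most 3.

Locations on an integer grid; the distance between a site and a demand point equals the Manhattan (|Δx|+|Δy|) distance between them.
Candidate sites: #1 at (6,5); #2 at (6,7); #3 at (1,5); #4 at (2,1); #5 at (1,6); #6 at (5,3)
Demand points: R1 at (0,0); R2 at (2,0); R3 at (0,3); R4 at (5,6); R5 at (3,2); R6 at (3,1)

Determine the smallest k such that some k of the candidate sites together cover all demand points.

Coverage sets (demand points within 3 of each site):
  #1: {R4}
  #2: {R4}
  #3: {R3}
  #4: {R1, R2, R5, R6}
  #5: {}
  #6: {R4, R5}
No 2 sites suffice: every size-2 union leaves at least one demand point uncovered.
But {#1, #3, #4} covers everything, so the minimum is 3.

3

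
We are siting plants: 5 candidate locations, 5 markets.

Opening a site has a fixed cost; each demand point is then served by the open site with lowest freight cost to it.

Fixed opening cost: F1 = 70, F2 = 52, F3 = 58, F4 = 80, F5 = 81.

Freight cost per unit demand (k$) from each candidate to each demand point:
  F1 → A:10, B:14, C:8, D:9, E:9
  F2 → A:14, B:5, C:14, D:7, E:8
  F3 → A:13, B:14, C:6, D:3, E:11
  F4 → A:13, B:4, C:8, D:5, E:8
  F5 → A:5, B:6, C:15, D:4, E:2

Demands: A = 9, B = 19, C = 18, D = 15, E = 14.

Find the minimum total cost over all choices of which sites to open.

479

Open {F3, F5}: assign each demand point to its cheapest open site.
  A→F5 9×5=45, B→F5 19×6=114, C→F3 18×6=108, D→F3 15×3=45, E→F5 14×2=28
  freight cost 340, fixed 139 → total 479.
Compare {F2, F3, F5}: freight cost 321 + fixed 191 = 512.
Compare {F4, F5}: freight cost 353 + fixed 161 = 514.
Compare {F3, F4, F5}: freight cost 302 + fixed 219 = 521.
All other subsets cost ≥ 512. Minimum total cost: 479.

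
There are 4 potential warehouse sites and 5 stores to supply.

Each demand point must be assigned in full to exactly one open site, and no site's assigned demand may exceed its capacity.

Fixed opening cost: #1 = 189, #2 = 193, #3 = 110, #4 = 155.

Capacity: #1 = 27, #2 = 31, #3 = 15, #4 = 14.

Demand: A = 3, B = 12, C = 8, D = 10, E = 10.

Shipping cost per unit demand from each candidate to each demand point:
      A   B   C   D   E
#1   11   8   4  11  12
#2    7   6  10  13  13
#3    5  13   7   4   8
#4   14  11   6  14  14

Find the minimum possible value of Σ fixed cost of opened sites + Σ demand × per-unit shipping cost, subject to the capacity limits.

Open {#2, #3}; cheapest assignment that respects the capacities:
  #2 (cap 31, load 30): B, C, E — cost 12×6 + 8×10 + 10×13 = 282
  #3 (cap 15, load 13): A, D — cost 3×5 + 10×4 = 55
  Shipping 337, fixed 303 → total 640.
  Any other capacity-feasible assignment to {#2, #3} ships for at least 337.
Compare {#1, #2}: its best feasible assignment gives total 747.
Compare {#2, #3, #4}: its best feasible assignment gives total 763.
Every other set of open sites that can feasibly serve all demand totals ≥ 747 even under its best assignment. Minimum: 640.

640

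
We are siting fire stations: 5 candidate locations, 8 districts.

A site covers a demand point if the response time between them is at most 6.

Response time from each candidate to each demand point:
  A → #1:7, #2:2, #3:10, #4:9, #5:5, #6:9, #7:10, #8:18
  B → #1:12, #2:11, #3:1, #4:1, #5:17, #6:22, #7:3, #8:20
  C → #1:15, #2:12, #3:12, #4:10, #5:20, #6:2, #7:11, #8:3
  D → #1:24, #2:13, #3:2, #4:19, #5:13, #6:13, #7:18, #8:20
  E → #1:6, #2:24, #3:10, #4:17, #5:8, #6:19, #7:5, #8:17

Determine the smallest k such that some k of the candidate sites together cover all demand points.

4

Coverage sets (demand points within 6 of each site):
  A: {#2, #5}
  B: {#3, #4, #7}
  C: {#6, #8}
  D: {#3}
  E: {#1, #7}
No 3 sites suffice: every size-3 union leaves at least one demand point uncovered.
But {A, B, C, E} covers everything, so the minimum is 4.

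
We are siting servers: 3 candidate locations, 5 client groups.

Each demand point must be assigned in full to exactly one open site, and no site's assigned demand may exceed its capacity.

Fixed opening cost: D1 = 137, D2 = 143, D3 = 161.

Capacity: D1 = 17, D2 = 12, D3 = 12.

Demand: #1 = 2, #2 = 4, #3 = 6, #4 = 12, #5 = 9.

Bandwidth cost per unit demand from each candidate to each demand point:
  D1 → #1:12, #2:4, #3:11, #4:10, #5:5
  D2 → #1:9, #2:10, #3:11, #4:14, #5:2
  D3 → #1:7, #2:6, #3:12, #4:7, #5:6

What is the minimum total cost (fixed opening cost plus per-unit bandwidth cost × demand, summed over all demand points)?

643

Open {D1, D2, D3}; cheapest assignment that respects the capacities:
  D1 (cap 17, load 10): #2, #3 — cost 4×4 + 6×11 = 82
  D2 (cap 12, load 11): #1, #5 — cost 2×9 + 9×2 = 36
  D3 (cap 12, load 12): #4 — cost 12×7 = 84
  Shipping 202, fixed 441 → total 643.
  Any other capacity-feasible assignment to {D1, D2, D3} ships for at least 202.
Total demand is 33 and no other set of sites has combined capacity ≥ 33, so {D1, D2, D3} is the only feasible choice of open sites. Minimum: 643.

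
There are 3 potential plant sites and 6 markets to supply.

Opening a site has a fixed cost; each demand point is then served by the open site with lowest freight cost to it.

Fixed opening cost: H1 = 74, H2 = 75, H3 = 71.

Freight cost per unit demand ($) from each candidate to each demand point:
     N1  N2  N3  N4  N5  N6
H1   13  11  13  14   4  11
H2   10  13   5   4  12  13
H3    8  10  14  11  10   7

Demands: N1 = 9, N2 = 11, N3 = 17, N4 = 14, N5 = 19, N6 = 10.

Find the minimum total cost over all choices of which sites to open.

687

Open {H1, H2}: assign each demand point to its cheapest open site.
  N1→H2 9×10=90, N2→H1 11×11=121, N3→H2 17×5=85, N4→H2 14×4=56, N5→H1 19×4=76, N6→H1 10×11=110
  freight cost 538, fixed 149 → total 687.
Compare {H1, H2, H3}: freight cost 469 + fixed 220 = 689.
Compare {H2, H3}: freight cost 583 + fixed 146 = 729.
Compare {H2}: freight cost 732 + fixed 75 = 807.
All other subsets cost ≥ 689. Minimum total cost: 687.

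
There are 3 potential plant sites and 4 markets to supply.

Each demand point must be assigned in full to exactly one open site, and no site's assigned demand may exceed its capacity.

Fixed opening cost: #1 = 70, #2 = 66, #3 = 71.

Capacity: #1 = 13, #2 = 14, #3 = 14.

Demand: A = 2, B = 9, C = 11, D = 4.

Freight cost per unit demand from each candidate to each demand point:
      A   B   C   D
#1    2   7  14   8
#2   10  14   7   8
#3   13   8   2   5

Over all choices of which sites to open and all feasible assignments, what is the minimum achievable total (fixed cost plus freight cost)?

284

Open {#1, #3}; cheapest assignment that respects the capacities:
  #1 (cap 13, load 13): B, D — cost 9×7 + 4×8 = 95
  #3 (cap 14, load 13): A, C — cost 2×13 + 11×2 = 48
  Shipping 143, fixed 141 → total 284.
  Any other capacity-feasible assignment to {#1, #3} ships for at least 143.
Compare {#2, #3}: its best feasible assignment gives total 326.
Compare {#1, #2}: its best feasible assignment gives total 328.
Every other set of open sites that can feasibly serve all demand totals ≥ 326 even under its best assignment. Minimum: 284.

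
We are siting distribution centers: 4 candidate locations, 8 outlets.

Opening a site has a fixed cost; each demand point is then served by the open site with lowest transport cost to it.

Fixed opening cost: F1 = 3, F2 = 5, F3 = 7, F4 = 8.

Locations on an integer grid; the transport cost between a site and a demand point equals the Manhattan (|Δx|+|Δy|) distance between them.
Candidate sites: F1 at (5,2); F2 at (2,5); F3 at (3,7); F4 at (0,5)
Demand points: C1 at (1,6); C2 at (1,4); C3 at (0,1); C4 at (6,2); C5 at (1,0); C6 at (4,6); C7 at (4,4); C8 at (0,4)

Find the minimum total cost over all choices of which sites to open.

Open {F1, F2}: assign each demand point to its cheapest open site.
  C1→F2 2, C2→F2 2, C3→F1 6, C4→F1 1, C5→F1 6, C6→F2 3, C7→F1 3, C8→F2 3
  transport cost 26, fixed 8 → total 34.
Compare {F1, F4}: transport cost 24 + fixed 11 = 35.
Compare {F2}: transport cost 32 + fixed 5 = 37.
Compare {F1, F2, F4}: transport cost 22 + fixed 16 = 38.
All other subsets cost ≥ 35. Minimum total cost: 34.

34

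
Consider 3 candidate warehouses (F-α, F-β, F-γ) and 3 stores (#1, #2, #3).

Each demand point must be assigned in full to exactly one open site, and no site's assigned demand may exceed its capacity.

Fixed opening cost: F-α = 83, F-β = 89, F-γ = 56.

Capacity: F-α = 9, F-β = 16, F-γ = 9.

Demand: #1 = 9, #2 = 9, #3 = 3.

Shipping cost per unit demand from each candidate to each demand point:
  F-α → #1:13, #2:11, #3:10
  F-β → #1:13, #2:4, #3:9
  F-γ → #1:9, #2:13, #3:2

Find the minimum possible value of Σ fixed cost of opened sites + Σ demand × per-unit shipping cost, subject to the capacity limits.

Open {F-β, F-γ}; cheapest assignment that respects the capacities:
  F-β (cap 16, load 12): #2, #3 — cost 9×4 + 3×9 = 63
  F-γ (cap 9, load 9): #1 — cost 9×9 = 81
  Shipping 144, fixed 145 → total 289.
  Any other capacity-feasible assignment to {F-β, F-γ} ships for at least 144.
Compare {F-α, F-β}: its best feasible assignment gives total 352.
Compare {F-α, F-β, F-γ}: its best feasible assignment gives total 372.
Every other set of open sites that can feasibly serve all demand totals ≥ 352 even under its best assignment. Minimum: 289.

289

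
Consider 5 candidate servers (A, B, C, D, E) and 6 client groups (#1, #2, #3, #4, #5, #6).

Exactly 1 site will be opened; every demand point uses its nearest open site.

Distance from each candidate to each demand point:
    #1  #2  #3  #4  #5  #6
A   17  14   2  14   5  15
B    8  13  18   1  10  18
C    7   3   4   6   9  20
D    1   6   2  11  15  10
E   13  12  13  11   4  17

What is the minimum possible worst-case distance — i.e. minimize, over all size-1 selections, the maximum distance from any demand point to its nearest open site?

15

Open {D}.
  Farthest demand point is #5 at distance 15 (to D); all others are ≤ 15.
With {A} the worst case is 17.
With {E} the worst case is 17.
No size-1 selection achieves below 15.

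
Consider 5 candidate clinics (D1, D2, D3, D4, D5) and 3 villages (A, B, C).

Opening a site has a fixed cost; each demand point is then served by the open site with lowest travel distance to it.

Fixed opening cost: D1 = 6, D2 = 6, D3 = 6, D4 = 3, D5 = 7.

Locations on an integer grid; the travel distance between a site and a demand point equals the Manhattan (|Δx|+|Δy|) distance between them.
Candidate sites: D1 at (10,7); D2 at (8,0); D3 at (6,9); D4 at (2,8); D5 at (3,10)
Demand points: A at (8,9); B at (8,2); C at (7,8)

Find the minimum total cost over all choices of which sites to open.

18

Open {D2, D3}: assign each demand point to its cheapest open site.
  A→D3 2, B→D2 2, C→D3 2
  travel distance 6, fixed 12 → total 18.
Compare {D3}: travel distance 13 + fixed 6 = 19.
Compare {D1}: travel distance 15 + fixed 6 = 21.
Compare {D2, D3, D4}: travel distance 6 + fixed 15 = 21.
All other subsets cost ≥ 19. Minimum total cost: 18.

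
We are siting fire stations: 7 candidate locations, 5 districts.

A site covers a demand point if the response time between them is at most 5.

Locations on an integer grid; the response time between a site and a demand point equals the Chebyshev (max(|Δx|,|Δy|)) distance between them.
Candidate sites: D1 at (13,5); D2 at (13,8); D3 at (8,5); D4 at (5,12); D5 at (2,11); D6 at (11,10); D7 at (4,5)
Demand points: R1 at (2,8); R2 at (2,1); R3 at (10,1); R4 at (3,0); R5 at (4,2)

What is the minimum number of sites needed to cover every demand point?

2

Coverage sets (demand points within 5 of each site):
  D1: {R3}
  D2: {}
  D3: {R3, R4, R5}
  D4: {R1}
  D5: {R1}
  D6: {}
  D7: {R1, R2, R4, R5}
No single site covers all 5 demand points.
But {D1, D7} covers everything, so the minimum is 2.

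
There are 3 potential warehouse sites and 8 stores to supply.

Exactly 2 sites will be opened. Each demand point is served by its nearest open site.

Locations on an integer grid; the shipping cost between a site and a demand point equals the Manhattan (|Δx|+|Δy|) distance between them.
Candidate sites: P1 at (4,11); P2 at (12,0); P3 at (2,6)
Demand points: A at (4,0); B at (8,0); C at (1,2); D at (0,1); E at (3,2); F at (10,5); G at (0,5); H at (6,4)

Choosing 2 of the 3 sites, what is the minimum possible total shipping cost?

45

Open {P2, P3}.
  A→P2 8, B→P2 4, C→P3 5, D→P3 7, E→P3 5, F→P2 7, G→P3 3, H→P3 6  ⇒ total 45.
Compare {P1, P3}: total 55.
Compare {P1, P2}: total 73.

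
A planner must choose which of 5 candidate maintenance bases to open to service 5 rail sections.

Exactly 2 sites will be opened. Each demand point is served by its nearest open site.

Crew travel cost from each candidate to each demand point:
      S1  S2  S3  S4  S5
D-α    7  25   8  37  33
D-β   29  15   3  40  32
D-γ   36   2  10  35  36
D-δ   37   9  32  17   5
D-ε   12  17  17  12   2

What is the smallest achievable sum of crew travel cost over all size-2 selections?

38

Open {D-γ, D-ε}.
  S1→D-ε 12, S2→D-γ 2, S3→D-γ 10, S4→D-ε 12, S5→D-ε 2  ⇒ total 38.
Compare {D-β, D-ε}: total 44.
Compare {D-α, D-δ}: total 46.
No size-2 selection does better; minimum is 38.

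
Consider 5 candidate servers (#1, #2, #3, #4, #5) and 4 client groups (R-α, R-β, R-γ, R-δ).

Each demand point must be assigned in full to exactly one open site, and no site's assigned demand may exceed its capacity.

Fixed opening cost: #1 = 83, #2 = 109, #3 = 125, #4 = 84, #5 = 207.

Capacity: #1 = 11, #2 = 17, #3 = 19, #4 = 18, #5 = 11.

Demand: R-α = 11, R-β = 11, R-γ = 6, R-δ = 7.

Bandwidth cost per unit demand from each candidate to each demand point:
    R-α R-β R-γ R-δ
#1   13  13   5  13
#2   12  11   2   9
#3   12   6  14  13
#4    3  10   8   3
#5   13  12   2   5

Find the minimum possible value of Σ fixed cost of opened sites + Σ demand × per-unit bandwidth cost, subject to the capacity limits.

Open {#2, #4}; cheapest assignment that respects the capacities:
  #2 (cap 17, load 17): R-β, R-γ — cost 11×11 + 6×2 = 133
  #4 (cap 18, load 18): R-α, R-δ — cost 11×3 + 7×3 = 54
  Shipping 187, fixed 193 → total 380.
  Any other capacity-feasible assignment to {#2, #4} ships for at least 187.
Compare {#3, #4}: its best feasible assignment gives total 413.
Compare {#1, #3, #4}: its best feasible assignment gives total 442.
Every other set of open sites that can feasibly serve all demand totals ≥ 413 even under its best assignment. Minimum: 380.

380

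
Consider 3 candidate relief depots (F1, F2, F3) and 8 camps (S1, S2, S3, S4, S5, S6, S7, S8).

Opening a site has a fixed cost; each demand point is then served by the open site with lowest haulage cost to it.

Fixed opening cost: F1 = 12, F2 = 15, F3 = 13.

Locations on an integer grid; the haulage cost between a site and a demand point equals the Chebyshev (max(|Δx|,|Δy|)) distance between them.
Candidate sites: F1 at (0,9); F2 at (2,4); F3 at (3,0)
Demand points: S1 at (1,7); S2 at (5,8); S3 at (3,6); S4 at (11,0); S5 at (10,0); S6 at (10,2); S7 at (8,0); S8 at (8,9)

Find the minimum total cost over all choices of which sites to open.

Open {F2}: assign each demand point to its cheapest open site.
  S1→F2 3, S2→F2 4, S3→F2 2, S4→F2 9, S5→F2 8, S6→F2 8, S7→F2 6, S8→F2 6
  haulage cost 46, fixed 15 → total 61.
Compare {F1}: haulage cost 58 + fixed 12 = 70.
Compare {F3}: haulage cost 57 + fixed 13 = 70.
Compare {F1, F3}: haulage cost 45 + fixed 25 = 70.
All other subsets cost ≥ 70. Minimum total cost: 61.

61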